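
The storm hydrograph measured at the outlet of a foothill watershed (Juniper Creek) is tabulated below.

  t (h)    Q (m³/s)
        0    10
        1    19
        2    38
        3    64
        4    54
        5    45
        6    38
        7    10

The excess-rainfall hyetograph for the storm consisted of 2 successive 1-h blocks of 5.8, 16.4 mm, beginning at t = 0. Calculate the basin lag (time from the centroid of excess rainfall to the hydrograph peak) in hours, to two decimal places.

Centroid of excess rainfall: t_c = Σ P_i·t̄_i / ΣP_i = 1.2387 h (block centres at 0.5, 1.5 h).
Hydrograph peak occurs at t = 3 h, so basin lag t_L = 3 − 1.2387 = 1.76 h.

t_L ≈ 1.76 h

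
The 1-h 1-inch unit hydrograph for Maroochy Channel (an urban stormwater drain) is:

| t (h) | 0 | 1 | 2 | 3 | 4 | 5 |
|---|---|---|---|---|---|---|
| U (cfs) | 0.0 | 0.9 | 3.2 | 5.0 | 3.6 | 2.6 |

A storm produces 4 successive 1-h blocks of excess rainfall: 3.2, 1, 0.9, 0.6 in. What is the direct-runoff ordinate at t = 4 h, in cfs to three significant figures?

By discrete convolution, Q_j = Σ (P_i / 1 in) · U_{j−i}.
At t = 4 h (j=4): Q = (3.2/1)·3.6 + (1/1)·5.0 + (0.9/1)·3.2 + (0.6/1)·0.9 = 19.9 cfs.

Q ≈ 19.9 cfs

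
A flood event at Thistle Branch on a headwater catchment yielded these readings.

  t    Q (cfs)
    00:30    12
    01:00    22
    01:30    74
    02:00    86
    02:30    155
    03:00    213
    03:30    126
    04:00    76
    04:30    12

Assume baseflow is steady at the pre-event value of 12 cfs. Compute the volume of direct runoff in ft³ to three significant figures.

Direct-runoff ordinates (Q − Q_b): 0.0, 10.0, 62.0, 74.0, 143.0, 201.0, 114.0, 64.0, 0.0 cfs.
ΣQ_DR = 668.0 cfs.
With Δt = 0.5 h = 1800 s, V = ΣQ_DR · Δt = 668.0 × 1800 = 1.20 × 10^6 ft³.

V ≈ 1.20 × 10^6 ft³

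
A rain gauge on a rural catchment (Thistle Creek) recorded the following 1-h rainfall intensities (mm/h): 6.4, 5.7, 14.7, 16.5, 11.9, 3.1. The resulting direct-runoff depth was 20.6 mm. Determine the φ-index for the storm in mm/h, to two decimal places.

φ ≈ 7.50 mm/h

Only the 3 blocks with intensity above φ contribute runoff: 14.7, 16.5, 11.9 mm/h.
Σ(I−φ)·Δt = d  ⇒  (14.7+16.5+11.9 − 3φ)·1 = 20.6
φ = (43.10 − 20.6/1) / 3 = 7.50 mm/h.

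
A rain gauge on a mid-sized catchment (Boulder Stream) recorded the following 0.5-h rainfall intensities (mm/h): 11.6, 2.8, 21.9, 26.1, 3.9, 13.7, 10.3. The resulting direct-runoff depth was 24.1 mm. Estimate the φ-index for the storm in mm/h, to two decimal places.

φ ≈ 7.08 mm/h

Only the 5 blocks with intensity above φ contribute runoff: 11.6, 21.9, 26.1, 13.7, 10.3 mm/h.
Σ(I−φ)·Δt = d  ⇒  (11.6+21.9+26.1+13.7+10.3 − 5φ)·0.5 = 24.1
φ = (83.60 − 24.1/0.5) / 5 = 7.08 mm/h.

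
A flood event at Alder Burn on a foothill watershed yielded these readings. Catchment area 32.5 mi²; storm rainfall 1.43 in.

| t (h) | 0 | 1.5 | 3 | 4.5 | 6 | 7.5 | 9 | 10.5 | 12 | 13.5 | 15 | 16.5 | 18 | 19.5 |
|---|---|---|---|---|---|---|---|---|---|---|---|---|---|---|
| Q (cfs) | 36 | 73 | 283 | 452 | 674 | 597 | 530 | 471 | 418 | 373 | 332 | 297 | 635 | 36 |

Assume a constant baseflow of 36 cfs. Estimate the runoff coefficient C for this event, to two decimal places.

C ≈ 0.24

ΣQ_DR = 4703 cfs; V = ΣQ_DR·Δt = 2.540 × 10^7 ft³.
Runoff depth d = V / A = 0.3364 in.
C = d / P = 0.3364 / 1.43 = 0.24.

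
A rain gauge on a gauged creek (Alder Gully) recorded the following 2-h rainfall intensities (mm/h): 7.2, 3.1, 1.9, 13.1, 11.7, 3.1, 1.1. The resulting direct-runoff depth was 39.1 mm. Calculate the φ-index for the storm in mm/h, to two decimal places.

φ ≈ 4.15 mm/h

Only the 3 blocks with intensity above φ contribute runoff: 7.2, 13.1, 11.7 mm/h.
Σ(I−φ)·Δt = d  ⇒  (7.2+13.1+11.7 − 3φ)·2 = 39.1
φ = (32.00 − 39.1/2) / 3 = 4.15 mm/h.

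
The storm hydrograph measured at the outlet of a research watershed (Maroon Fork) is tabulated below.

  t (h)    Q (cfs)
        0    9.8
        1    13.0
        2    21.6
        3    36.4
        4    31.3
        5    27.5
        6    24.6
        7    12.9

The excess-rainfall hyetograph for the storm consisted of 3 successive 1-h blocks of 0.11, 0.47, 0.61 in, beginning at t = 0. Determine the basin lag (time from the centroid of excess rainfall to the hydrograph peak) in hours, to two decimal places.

Centroid of excess rainfall: t_c = Σ P_i·t̄_i / ΣP_i = 1.9202 h (block centres at 0.5, 1.5, 2.5 h).
Hydrograph peak occurs at t = 3 h, so basin lag t_L = 3 − 1.9202 = 1.08 h.

t_L ≈ 1.08 h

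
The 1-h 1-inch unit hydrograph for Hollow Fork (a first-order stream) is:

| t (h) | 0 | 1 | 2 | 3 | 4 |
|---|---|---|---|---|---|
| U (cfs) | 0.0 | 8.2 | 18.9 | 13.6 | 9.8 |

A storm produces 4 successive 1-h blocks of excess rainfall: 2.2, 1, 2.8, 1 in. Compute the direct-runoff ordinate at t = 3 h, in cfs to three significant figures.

By discrete convolution, Q_j = Σ (P_i / 1 in) · U_{j−i}.
At t = 3 h (j=3): Q = (2.2/1)·13.6 + (1/1)·18.9 + (2.8/1)·8.2 + (1/1)·0.0 = 71.8 cfs.

Q ≈ 71.8 cfs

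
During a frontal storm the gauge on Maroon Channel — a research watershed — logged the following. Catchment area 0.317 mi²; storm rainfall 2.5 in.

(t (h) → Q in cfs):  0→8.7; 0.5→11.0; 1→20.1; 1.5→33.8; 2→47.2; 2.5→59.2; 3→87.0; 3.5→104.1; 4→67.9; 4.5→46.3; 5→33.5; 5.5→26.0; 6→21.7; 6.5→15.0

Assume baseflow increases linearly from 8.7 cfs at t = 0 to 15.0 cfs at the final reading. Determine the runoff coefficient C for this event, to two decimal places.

ΣQ_DR = 415.6 cfs; V = ΣQ_DR·Δt = 7.481 × 10^5 ft³.
Runoff depth d = V / A = 1.016 in.
C = d / P = 1.016 / 2.5 = 0.41.

C ≈ 0.41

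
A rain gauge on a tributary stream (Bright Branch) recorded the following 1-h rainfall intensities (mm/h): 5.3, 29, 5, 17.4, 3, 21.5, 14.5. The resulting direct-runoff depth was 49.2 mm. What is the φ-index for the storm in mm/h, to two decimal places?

φ ≈ 8.30 mm/h

Only the 4 blocks with intensity above φ contribute runoff: 29, 17.4, 21.5, 14.5 mm/h.
Σ(I−φ)·Δt = d  ⇒  (29+17.4+21.5+14.5 − 4φ)·1 = 49.2
φ = (82.40 − 49.2/1) / 4 = 8.30 mm/h.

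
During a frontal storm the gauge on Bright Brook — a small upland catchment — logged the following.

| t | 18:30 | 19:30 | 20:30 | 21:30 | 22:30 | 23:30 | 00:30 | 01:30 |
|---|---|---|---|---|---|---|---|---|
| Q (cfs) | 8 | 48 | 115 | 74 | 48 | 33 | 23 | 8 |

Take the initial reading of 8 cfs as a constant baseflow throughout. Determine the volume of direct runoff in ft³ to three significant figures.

Direct-runoff ordinates (Q − Q_b): 0.0, 40.0, 107.0, 66.0, 40.0, 25.0, 15.0, 0.0 cfs.
ΣQ_DR = 293.0 cfs.
With Δt = 1 h = 3600 s, V = ΣQ_DR · Δt = 293.0 × 3600 = 1.05 × 10^6 ft³.

V ≈ 1.05 × 10^6 ft³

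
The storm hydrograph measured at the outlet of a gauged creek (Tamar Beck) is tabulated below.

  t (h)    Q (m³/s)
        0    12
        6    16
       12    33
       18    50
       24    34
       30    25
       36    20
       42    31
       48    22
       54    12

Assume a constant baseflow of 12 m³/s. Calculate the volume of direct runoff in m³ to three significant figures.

V ≈ 2.92 × 10^6 m³

Direct-runoff ordinates (Q − Q_b): 0.0, 4.0, 21.0, 38.0, 22.0, 13.0, 8.0, 19.0, 10.0, 0.0 m³/s.
ΣQ_DR = 135.0 m³/s.
With Δt = 6 h = 21600 s, V = ΣQ_DR · Δt = 135.0 × 21600 = 2.92 × 10^6 m³.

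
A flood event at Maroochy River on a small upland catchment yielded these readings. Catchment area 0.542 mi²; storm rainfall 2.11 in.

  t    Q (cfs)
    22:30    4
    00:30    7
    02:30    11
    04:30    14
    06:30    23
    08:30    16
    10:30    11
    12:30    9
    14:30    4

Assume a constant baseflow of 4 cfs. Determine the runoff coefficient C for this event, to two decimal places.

ΣQ_DR = 63.00 cfs; V = ΣQ_DR·Δt = 4.536 × 10^5 ft³.
Runoff depth d = V / A = 0.3602 in.
C = d / P = 0.3602 / 2.11 = 0.17.

C ≈ 0.17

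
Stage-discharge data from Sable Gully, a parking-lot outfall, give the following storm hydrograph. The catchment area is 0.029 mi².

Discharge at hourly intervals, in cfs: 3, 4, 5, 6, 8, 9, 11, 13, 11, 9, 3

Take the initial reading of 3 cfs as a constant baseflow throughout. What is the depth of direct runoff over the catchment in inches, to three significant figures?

d ≈ 2.62 in

Direct runoff: 0.0, 1.0, 2.0, 3.0, 5.0, 6.0, 8.0, 10.0, 8.0, 6.0, 0.0 cfs; ΣQ_DR = 49.00 cfs.
V = ΣQ_DR · Δt = 49.00 × 3600 s = 1.764 × 10^5 ft³.
Over A = 0.029 mi², depth = V / A = 2.62 in.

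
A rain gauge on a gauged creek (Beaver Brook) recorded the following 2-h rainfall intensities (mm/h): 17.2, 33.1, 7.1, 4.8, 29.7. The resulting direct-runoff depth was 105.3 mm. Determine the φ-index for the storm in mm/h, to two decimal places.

Only the 3 blocks with intensity above φ contribute runoff: 17.2, 33.1, 29.7 mm/h.
Σ(I−φ)·Δt = d  ⇒  (17.2+33.1+29.7 − 3φ)·2 = 105.3
φ = (80.00 − 105.3/2) / 3 = 9.12 mm/h.

φ ≈ 9.12 mm/h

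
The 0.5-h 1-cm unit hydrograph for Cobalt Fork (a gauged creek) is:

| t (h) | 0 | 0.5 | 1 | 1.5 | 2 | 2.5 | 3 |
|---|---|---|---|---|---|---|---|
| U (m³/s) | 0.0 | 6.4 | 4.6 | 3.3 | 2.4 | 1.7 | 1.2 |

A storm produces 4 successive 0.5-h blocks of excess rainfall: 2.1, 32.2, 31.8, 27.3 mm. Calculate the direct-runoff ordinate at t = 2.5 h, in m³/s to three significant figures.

By discrete convolution, Q_j = Σ (P_i / 10 mm) · U_{j−i}.
At t = 2.5 h (j=5): Q = (2.1/10)·1.7 + (32.2/10)·2.4 + (31.8/10)·3.3 + (27.3/10)·4.6 = 31.1 m³/s.

Q ≈ 31.1 m³/s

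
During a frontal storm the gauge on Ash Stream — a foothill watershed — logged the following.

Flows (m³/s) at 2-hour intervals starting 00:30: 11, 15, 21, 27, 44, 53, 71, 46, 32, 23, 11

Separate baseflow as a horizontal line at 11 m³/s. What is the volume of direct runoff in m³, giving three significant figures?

V ≈ 1.68 × 10^6 m³

Direct-runoff ordinates (Q − Q_b): 0.0, 4.0, 10.0, 16.0, 33.0, 42.0, 60.0, 35.0, 21.0, 12.0, 0.0 m³/s.
ΣQ_DR = 233.0 m³/s.
With Δt = 2 h = 7200 s, V = ΣQ_DR · Δt = 233.0 × 7200 = 1.68 × 10^6 m³.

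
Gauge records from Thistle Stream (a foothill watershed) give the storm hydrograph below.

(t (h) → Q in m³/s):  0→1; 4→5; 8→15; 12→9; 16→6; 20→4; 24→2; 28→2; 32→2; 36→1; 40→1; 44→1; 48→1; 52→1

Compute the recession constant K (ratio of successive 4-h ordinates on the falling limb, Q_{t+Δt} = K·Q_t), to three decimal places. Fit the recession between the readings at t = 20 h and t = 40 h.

Using the recession-limb readings at t = 20 h and t = 40 h: Q falls from 4 to 1 m³/s over 5 intervals.
K = (Q₂/Q₁)^(1/5) = (1/4)^(1/5) = 0.758.

K ≈ 0.758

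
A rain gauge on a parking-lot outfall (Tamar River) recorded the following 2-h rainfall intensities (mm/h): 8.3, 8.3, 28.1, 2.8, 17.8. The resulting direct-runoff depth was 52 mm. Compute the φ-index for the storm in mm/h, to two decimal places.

φ ≈ 9.95 mm/h

Only the 2 blocks with intensity above φ contribute runoff: 28.1, 17.8 mm/h.
Σ(I−φ)·Δt = d  ⇒  (28.1+17.8 − 2φ)·2 = 52
φ = (45.90 − 52/2) / 2 = 9.95 mm/h.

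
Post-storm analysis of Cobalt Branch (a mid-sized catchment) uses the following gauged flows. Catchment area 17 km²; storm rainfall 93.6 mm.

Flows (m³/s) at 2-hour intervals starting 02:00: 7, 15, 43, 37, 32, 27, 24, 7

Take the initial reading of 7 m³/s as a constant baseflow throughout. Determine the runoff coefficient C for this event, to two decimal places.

ΣQ_DR = 136.0 m³/s; V = ΣQ_DR·Δt = 9.792 × 10^5 m³.
Runoff depth d = V / A = 57.60 mm.
C = d / P = 57.60 / 93.6 = 0.62.

C ≈ 0.62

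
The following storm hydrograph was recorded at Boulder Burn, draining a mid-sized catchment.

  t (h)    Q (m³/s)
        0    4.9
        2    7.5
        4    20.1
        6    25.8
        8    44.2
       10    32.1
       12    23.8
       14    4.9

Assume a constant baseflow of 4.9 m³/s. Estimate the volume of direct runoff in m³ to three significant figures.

Direct-runoff ordinates (Q − Q_b): 0.0, 2.6, 15.2, 20.9, 39.3, 27.2, 18.9, 0.0 m³/s.
ΣQ_DR = 124.1 m³/s.
With Δt = 2 h = 7200 s, V = ΣQ_DR · Δt = 124.1 × 7200 = 8.94 × 10^5 m³.

V ≈ 8.94 × 10^5 m³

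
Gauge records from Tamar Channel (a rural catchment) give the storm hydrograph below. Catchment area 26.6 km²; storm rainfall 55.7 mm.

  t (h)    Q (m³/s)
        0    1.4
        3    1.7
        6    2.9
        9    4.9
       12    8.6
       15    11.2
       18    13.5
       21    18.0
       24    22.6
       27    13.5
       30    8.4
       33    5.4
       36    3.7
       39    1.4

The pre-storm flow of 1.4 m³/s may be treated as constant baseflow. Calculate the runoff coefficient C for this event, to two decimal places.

C ≈ 0.71

ΣQ_DR = 97.60 m³/s; V = ΣQ_DR·Δt = 1.054 × 10^6 m³.
Runoff depth d = V / A = 39.63 mm.
C = d / P = 39.63 / 55.7 = 0.71.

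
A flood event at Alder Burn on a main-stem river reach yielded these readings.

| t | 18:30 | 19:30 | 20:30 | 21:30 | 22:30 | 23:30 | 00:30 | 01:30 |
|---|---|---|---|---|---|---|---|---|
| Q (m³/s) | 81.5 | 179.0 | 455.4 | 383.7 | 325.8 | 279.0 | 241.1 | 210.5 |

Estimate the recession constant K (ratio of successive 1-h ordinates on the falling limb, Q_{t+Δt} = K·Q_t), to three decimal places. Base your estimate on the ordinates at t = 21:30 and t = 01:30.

K ≈ 0.861

Using the recession-limb readings at t = 21:30 and t = 01:30: Q falls from 383.7 to 210.5 m³/s over 4 intervals.
K = (Q₂/Q₁)^(1/4) = (210.5/383.7)^(1/4) = 0.861.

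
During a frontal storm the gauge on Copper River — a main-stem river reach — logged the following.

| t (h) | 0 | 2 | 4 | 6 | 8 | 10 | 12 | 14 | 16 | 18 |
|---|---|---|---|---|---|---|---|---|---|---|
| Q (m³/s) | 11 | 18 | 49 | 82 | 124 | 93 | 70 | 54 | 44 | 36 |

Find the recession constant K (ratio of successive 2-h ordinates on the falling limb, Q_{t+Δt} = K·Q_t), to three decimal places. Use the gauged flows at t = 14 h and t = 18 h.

Using the recession-limb readings at t = 14 h and t = 18 h: Q falls from 54 to 36 m³/s over 2 intervals.
K = (Q₂/Q₁)^(1/2) = (36/54)^(1/2) = 0.816.

K ≈ 0.816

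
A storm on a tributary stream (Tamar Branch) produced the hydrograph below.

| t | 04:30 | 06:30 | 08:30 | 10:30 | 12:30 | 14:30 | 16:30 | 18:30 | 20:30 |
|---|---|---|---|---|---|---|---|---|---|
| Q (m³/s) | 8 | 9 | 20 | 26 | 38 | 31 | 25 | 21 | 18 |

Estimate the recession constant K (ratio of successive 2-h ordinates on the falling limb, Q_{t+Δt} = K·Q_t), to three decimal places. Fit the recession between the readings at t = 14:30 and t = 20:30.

Using the recession-limb readings at t = 14:30 and t = 20:30: Q falls from 31 to 18 m³/s over 3 intervals.
K = (Q₂/Q₁)^(1/3) = (18/31)^(1/3) = 0.834.

K ≈ 0.834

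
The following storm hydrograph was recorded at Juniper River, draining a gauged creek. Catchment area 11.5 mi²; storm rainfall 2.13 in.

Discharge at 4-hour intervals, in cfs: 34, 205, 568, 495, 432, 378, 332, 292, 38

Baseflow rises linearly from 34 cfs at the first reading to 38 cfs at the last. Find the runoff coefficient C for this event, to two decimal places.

C ≈ 0.62

ΣQ_DR = 2450 cfs; V = ΣQ_DR·Δt = 3.528 × 10^7 ft³.
Runoff depth d = V / A = 1.321 in.
C = d / P = 1.321 / 2.13 = 0.62.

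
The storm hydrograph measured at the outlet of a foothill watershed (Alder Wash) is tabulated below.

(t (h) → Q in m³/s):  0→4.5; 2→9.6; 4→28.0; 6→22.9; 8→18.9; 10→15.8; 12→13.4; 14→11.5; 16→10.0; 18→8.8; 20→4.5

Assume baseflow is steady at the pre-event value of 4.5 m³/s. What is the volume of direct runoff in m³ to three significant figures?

Direct-runoff ordinates (Q − Q_b): 0.0, 5.1, 23.5, 18.4, 14.4, 11.3, 8.9, 7.0, 5.5, 4.3, 0.0 m³/s.
ΣQ_DR = 98.40 m³/s.
With Δt = 2 h = 7200 s, V = ΣQ_DR · Δt = 98.40 × 7200 = 7.08 × 10^5 m³.

V ≈ 7.08 × 10^5 m³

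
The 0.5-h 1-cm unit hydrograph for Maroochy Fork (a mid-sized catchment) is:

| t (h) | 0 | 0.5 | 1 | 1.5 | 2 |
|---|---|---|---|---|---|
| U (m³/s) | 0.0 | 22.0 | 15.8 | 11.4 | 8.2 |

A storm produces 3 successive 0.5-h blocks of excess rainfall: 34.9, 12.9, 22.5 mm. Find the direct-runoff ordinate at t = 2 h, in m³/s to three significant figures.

By discrete convolution, Q_j = Σ (P_i / 10 mm) · U_{j−i}.
At t = 2 h (j=4): Q = (34.9/10)·8.2 + (12.9/10)·11.4 + (22.5/10)·15.8 = 78.9 m³/s.

Q ≈ 78.9 m³/s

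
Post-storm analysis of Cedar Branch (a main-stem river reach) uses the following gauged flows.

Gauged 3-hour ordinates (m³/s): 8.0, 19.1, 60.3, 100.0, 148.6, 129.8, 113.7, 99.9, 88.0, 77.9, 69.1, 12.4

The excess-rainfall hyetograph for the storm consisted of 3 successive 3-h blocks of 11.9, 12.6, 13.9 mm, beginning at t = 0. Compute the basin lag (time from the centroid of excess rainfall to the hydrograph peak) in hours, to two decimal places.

Centroid of excess rainfall: t_c = Σ P_i·t̄_i / ΣP_i = 4.6563 h (block centres at 1.5, 4.5, 7.5 h).
Hydrograph peak occurs at t = 12 h, so basin lag t_L = 12 − 4.6563 = 7.34 h.

t_L ≈ 7.34 h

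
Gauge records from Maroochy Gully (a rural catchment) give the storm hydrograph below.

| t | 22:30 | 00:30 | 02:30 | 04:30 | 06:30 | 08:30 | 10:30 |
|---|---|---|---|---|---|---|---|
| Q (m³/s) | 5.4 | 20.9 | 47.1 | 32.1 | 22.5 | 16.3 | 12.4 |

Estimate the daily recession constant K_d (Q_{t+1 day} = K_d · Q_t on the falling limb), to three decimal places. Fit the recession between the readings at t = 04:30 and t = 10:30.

Between t = 04:30 and t = 10:30 the flow falls from 32.1 to 12.4 m³/s over 3×2 h = 6 h.
Per-interval ratio K = (12.4/32.1)^(1/3) = 0.7283; K_d = K^(24/2) = 0.022.

K_d ≈ 0.022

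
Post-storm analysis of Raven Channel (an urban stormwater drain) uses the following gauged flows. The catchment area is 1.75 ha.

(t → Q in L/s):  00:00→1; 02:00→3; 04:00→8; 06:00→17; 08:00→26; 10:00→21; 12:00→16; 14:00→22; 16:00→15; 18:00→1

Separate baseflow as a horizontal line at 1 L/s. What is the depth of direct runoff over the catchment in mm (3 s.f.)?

Direct runoff: 0.0, 2.0, 7.0, 16.0, 25.0, 20.0, 15.0, 21.0, 14.0, 0.0 L/s; ΣQ_DR = 120.0 L/s.
V = ΣQ_DR · Δt = 120.0 × 7200 s = 8.640 × 10^5 L.
Over A = 1.75 ha, depth = V / A = 49.4 mm.

d ≈ 49.4 mm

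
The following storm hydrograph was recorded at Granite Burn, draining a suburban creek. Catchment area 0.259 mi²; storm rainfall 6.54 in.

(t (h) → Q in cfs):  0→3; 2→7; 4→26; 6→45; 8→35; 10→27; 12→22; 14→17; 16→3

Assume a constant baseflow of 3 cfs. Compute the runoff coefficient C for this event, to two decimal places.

ΣQ_DR = 158.0 cfs; V = ΣQ_DR·Δt = 1.138 × 10^6 ft³.
Runoff depth d = V / A = 1.891 in.
C = d / P = 1.891 / 6.54 = 0.29.

C ≈ 0.29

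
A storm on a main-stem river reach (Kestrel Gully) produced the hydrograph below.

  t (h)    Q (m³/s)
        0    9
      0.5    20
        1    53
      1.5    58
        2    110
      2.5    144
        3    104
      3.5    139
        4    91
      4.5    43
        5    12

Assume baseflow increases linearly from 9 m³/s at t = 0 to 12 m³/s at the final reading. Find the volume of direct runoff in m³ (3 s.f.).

Direct-runoff ordinates (Q − Q_b): 0.00, 10.70, 43.40, 48.10, 99.80, 133.50, 93.20, 127.90, 79.60, 31.30, 0.00 m³/s.
ΣQ_DR = 667.5 m³/s.
With Δt = 0.5 h = 1800 s, V = ΣQ_DR · Δt = 667.5 × 1800 = 1.20 × 10^6 m³.

V ≈ 1.20 × 10^6 m³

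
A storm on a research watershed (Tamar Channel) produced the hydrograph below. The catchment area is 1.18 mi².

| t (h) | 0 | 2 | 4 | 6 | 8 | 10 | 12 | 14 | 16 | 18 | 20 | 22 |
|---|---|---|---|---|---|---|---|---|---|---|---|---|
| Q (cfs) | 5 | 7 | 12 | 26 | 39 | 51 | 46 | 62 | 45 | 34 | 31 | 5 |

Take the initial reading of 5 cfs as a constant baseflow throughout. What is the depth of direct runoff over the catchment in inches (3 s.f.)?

d ≈ 0.796 in

Direct runoff: 0.0, 2.0, 7.0, 21.0, 34.0, 46.0, 41.0, 57.0, 40.0, 29.0, 26.0, 0.0 cfs; ΣQ_DR = 303.0 cfs.
V = ΣQ_DR · Δt = 303.0 × 7200 s = 2.182 × 10^6 ft³.
Over A = 1.18 mi², depth = V / A = 0.796 in.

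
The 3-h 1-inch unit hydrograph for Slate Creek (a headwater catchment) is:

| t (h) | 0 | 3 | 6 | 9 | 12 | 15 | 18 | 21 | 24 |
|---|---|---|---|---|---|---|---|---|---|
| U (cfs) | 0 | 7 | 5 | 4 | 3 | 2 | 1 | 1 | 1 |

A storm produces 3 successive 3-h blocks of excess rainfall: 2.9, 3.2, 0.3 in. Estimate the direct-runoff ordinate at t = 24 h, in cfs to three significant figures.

By discrete convolution, Q_j = Σ (P_i / 1 in) · U_{j−i}.
At t = 24 h (j=8): Q = (2.9/1)·1 + (3.2/1)·1 + (0.3/1)·1 = 6.40 cfs.

Q ≈ 6.40 cfs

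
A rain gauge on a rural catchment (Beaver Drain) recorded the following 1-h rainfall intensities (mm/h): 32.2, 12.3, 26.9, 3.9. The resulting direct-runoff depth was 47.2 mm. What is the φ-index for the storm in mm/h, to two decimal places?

φ ≈ 8.07 mm/h

Only the 3 blocks with intensity above φ contribute runoff: 32.2, 12.3, 26.9 mm/h.
Σ(I−φ)·Δt = d  ⇒  (32.2+12.3+26.9 − 3φ)·1 = 47.2
φ = (71.40 − 47.2/1) / 3 = 8.07 mm/h.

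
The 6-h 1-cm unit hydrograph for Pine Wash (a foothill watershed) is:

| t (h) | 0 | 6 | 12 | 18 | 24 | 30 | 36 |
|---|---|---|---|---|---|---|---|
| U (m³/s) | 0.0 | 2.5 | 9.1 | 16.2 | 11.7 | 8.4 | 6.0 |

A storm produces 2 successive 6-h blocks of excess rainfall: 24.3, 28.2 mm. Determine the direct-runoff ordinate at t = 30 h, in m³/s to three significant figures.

Q ≈ 53.4 m³/s

By discrete convolution, Q_j = Σ (P_i / 10 mm) · U_{j−i}.
At t = 30 h (j=5): Q = (24.3/10)·8.4 + (28.2/10)·11.7 = 53.4 m³/s.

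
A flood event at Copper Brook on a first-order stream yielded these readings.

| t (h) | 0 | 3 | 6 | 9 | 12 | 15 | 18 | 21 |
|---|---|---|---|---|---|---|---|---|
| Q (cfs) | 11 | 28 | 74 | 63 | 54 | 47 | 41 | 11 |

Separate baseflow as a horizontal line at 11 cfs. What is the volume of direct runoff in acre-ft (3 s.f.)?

Direct-runoff ordinates (Q − Q_b): 0.0, 17.0, 63.0, 52.0, 43.0, 36.0, 30.0, 0.0 cfs.
ΣQ_DR = 241.0 cfs.
With Δt = 3 h = 10800 s, V = ΣQ_DR · Δt = 241.0 × 10800 = 2.60 × 10^6 ft³ = 59.8 acre-ft.

V ≈ 59.8 acre-ft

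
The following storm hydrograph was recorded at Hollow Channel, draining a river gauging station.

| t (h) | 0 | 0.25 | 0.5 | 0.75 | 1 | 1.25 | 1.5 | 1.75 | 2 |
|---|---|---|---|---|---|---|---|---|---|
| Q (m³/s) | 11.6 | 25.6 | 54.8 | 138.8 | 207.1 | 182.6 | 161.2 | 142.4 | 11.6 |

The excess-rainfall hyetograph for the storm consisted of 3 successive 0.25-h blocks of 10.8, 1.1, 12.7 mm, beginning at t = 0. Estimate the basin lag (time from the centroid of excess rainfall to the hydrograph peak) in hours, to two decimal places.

t_L ≈ 0.61 h

Centroid of excess rainfall: t_c = Σ P_i·t̄_i / ΣP_i = 0.3943 h (block centres at 0.125, 0.375, 0.625 h).
Hydrograph peak occurs at t = 1 h, so basin lag t_L = 1 − 0.3943 = 0.61 h.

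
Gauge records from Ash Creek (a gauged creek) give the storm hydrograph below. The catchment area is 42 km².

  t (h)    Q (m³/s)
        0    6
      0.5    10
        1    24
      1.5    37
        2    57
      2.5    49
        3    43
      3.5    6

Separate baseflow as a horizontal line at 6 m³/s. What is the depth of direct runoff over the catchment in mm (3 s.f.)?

d ≈ 7.89 mm

Direct runoff: 0.0, 4.0, 18.0, 31.0, 51.0, 43.0, 37.0, 0.0 m³/s; ΣQ_DR = 184.0 m³/s.
V = ΣQ_DR · Δt = 184.0 × 1800 s = 3.312 × 10^5 m³.
Over A = 42 km², depth = V / A = 7.89 mm.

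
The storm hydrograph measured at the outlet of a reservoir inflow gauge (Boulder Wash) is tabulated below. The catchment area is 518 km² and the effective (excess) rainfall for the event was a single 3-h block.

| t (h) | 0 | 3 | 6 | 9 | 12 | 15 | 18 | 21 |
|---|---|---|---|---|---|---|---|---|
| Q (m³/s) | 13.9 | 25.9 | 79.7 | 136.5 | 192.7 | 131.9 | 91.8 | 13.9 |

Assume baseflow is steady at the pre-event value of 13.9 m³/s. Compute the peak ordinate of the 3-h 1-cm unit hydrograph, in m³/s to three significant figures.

Direct runoff: 0.0, 12.0, 65.8, 122.6, 178.8, 118.0, 77.9, 0.0 m³/s; ΣQ_DR = 575.1 m³/s, peak = 178.8 m³/s.
Runoff depth d = ΣQ_DR·Δt / A = 575.1 × 10800 / (518 km²) = 11.99 mm.
The 1-cm UH is the DRH scaled by (10 mm)/d, so U_p = 178.8 × 10/11.99 = 149 m³/s.

U_p ≈ 149 m³/s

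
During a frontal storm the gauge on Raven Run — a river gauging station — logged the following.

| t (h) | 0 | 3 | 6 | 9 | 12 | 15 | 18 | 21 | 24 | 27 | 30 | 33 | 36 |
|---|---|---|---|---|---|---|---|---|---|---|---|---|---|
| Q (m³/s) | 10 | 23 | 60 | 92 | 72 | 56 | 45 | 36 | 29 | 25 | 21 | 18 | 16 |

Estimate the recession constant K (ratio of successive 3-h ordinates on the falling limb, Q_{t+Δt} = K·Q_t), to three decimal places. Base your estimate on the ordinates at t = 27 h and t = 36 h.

Using the recession-limb readings at t = 27 h and t = 36 h: Q falls from 25 to 16 m³/s over 3 intervals.
K = (Q₂/Q₁)^(1/3) = (16/25)^(1/3) = 0.862.

K ≈ 0.862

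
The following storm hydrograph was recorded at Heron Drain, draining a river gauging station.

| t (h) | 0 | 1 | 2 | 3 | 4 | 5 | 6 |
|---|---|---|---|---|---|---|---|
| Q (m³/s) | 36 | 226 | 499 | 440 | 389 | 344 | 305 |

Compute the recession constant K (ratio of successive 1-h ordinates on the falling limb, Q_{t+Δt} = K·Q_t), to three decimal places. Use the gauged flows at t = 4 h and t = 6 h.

K ≈ 0.885

Using the recession-limb readings at t = 4 h and t = 6 h: Q falls from 389 to 305 m³/s over 2 intervals.
K = (Q₂/Q₁)^(1/2) = (305/389)^(1/2) = 0.885.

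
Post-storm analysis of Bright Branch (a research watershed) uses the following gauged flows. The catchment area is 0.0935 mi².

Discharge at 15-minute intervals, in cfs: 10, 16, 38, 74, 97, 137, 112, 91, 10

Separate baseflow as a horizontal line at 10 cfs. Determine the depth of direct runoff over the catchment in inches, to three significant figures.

d ≈ 2.05 in

Direct runoff: 0.0, 6.0, 28.0, 64.0, 87.0, 127.0, 102.0, 81.0, 0.0 cfs; ΣQ_DR = 495.0 cfs.
V = ΣQ_DR · Δt = 495.0 × 900 s = 4.455 × 10^5 ft³.
Over A = 0.0935 mi², depth = V / A = 2.05 in.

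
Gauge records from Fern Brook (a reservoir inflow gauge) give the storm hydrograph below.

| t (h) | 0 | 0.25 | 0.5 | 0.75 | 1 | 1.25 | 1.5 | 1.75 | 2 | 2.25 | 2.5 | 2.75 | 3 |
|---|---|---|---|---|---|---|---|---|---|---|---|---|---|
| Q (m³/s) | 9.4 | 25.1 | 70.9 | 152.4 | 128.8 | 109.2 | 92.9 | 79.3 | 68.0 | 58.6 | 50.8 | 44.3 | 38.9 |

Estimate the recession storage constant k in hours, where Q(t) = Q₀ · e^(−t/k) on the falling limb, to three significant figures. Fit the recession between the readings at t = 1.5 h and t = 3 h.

k ≈ 1.72 h

On the falling limb, Q drops from 92.9 to 38.9 m³/s between t = 1.5 h and t = 3 h (Δt = 1.5 h).
k = −Δt / ln(Q₂/Q₁) = −1.5 / ln(38.9/92.9) = 1.72 h.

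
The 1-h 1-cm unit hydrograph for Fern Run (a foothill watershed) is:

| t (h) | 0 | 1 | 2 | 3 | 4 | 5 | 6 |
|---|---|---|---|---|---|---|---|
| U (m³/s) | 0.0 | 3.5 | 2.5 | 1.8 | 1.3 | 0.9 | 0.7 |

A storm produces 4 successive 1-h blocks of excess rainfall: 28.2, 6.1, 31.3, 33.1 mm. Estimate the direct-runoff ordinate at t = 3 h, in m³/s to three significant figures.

Q ≈ 17.6 m³/s

By discrete convolution, Q_j = Σ (P_i / 10 mm) · U_{j−i}.
At t = 3 h (j=3): Q = (28.2/10)·1.8 + (6.1/10)·2.5 + (31.3/10)·3.5 + (33.1/10)·0.0 = 17.6 m³/s.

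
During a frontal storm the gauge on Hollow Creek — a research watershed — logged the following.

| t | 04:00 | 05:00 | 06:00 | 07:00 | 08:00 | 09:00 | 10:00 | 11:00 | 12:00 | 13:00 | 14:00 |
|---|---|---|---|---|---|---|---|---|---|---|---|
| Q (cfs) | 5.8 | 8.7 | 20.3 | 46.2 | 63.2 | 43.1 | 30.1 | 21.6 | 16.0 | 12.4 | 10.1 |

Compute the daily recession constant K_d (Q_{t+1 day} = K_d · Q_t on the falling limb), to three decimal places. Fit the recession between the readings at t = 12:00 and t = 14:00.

Between t = 12:00 and t = 14:00 the flow falls from 16.0 to 10.1 cfs over 2×1 h = 2 h.
Per-interval ratio K = (10.1/16.0)^(1/2) = 0.7945; K_d = K^(24/1) = 0.004.

K_d ≈ 0.004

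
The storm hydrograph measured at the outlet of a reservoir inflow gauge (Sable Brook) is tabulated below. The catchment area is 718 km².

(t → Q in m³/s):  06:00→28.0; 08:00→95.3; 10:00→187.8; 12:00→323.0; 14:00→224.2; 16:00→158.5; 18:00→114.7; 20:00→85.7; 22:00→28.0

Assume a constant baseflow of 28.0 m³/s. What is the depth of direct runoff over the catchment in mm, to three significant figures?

Direct runoff: 0.0, 67.3, 159.8, 295.0, 196.2, 130.5, 86.7, 57.7, 0.0 m³/s; ΣQ_DR = 993.2 m³/s.
V = ΣQ_DR · Δt = 993.2 × 7200 s = 7.151 × 10^6 m³.
Over A = 718 km², depth = V / A = 9.96 mm.

d ≈ 9.96 mm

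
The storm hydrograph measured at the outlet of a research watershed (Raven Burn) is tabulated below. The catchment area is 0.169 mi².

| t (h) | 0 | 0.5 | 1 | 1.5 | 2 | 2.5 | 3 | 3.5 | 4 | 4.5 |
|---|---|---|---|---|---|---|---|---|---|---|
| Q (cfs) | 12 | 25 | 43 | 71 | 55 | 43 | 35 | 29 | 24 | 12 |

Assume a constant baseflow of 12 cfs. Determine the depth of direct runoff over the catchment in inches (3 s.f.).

Direct runoff: 0.0, 13.0, 31.0, 59.0, 43.0, 31.0, 23.0, 17.0, 12.0, 0.0 cfs; ΣQ_DR = 229.0 cfs.
V = ΣQ_DR · Δt = 229.0 × 1800 s = 4.122 × 10^5 ft³.
Over A = 0.169 mi², depth = V / A = 1.05 in.

d ≈ 1.05 in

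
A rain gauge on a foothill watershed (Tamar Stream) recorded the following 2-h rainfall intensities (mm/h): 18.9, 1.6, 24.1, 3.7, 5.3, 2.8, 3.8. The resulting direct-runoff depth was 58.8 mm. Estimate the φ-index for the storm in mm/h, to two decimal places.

Only the 2 blocks with intensity above φ contribute runoff: 18.9, 24.1 mm/h.
Σ(I−φ)·Δt = d  ⇒  (18.9+24.1 − 2φ)·2 = 58.8
φ = (43.00 − 58.8/2) / 2 = 6.80 mm/h.

φ ≈ 6.80 mm/h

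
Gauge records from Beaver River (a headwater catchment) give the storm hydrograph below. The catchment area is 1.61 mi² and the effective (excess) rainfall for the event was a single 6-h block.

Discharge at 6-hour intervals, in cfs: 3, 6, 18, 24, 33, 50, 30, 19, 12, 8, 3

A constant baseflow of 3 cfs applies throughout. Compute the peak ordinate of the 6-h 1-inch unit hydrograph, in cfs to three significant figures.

Direct runoff: 0.0, 3.0, 15.0, 21.0, 30.0, 47.0, 27.0, 16.0, 9.0, 5.0, 0.0 cfs; ΣQ_DR = 173.0 cfs, peak = 47.0 cfs.
Runoff depth d = ΣQ_DR·Δt / A = 173.0 × 21600 / (1.61 mi²) = 0.9990 in.
The 1-inch UH is the DRH scaled by (1 in)/d, so U_p = 47.0 × 1/0.9990 = 47.0 cfs.

U_p ≈ 47.0 cfs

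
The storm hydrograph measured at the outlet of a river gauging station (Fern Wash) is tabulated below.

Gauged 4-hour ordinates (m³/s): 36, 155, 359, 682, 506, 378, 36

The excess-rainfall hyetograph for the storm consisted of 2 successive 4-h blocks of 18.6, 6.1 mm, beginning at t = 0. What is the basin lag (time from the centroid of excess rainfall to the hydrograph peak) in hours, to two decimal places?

t_L ≈ 9.01 h

Centroid of excess rainfall: t_c = Σ P_i·t̄_i / ΣP_i = 2.9879 h (block centres at 2, 6 h).
Hydrograph peak occurs at t = 12 h, so basin lag t_L = 12 − 2.9879 = 9.01 h.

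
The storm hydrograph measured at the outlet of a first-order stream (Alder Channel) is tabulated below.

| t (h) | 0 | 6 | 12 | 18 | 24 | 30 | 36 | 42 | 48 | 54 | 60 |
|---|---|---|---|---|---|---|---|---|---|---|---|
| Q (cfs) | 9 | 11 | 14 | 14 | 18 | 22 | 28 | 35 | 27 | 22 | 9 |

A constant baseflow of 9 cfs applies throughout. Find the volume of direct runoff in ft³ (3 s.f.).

V ≈ 2.38 × 10^6 ft³

Direct-runoff ordinates (Q − Q_b): 0.0, 2.0, 5.0, 5.0, 9.0, 13.0, 19.0, 26.0, 18.0, 13.0, 0.0 cfs.
ΣQ_DR = 110.0 cfs.
With Δt = 6 h = 21600 s, V = ΣQ_DR · Δt = 110.0 × 21600 = 2.38 × 10^6 ft³.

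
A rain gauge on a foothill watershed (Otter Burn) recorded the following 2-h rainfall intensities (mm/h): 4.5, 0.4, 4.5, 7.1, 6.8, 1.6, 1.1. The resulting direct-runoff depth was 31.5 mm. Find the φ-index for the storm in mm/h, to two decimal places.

Only the 4 blocks with intensity above φ contribute runoff: 4.5, 4.5, 7.1, 6.8 mm/h.
Σ(I−φ)·Δt = d  ⇒  (4.5+4.5+7.1+6.8 − 4φ)·2 = 31.5
φ = (22.90 − 31.5/2) / 4 = 1.79 mm/h.

φ ≈ 1.79 mm/h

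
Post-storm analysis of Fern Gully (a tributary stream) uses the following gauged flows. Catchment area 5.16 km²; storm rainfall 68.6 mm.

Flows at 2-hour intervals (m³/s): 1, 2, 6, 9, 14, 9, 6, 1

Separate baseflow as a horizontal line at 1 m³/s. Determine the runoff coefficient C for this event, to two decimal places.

ΣQ_DR = 40.00 m³/s; V = ΣQ_DR·Δt = 2.880 × 10^5 m³.
Runoff depth d = V / A = 55.81 mm.
C = d / P = 55.81 / 68.6 = 0.81.

C ≈ 0.81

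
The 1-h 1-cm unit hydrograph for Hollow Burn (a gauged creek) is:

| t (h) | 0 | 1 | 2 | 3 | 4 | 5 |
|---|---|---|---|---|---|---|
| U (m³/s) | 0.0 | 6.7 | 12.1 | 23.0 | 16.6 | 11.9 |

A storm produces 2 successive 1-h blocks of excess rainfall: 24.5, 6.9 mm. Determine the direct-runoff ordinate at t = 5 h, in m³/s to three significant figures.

Q ≈ 40.6 m³/s

By discrete convolution, Q_j = Σ (P_i / 10 mm) · U_{j−i}.
At t = 5 h (j=5): Q = (24.5/10)·11.9 + (6.9/10)·16.6 = 40.6 m³/s.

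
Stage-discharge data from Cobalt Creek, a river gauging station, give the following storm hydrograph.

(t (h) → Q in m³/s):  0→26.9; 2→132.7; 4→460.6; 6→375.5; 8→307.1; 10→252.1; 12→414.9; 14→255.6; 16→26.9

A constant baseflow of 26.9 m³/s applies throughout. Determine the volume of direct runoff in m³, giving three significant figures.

V ≈ 1.45 × 10^7 m³

Direct-runoff ordinates (Q − Q_b): 0.0, 105.8, 433.7, 348.6, 280.2, 225.2, 388.0, 228.7, 0.0 m³/s.
ΣQ_DR = 2010 m³/s.
With Δt = 2 h = 7200 s, V = ΣQ_DR · Δt = 2010 × 7200 = 1.45 × 10^7 m³.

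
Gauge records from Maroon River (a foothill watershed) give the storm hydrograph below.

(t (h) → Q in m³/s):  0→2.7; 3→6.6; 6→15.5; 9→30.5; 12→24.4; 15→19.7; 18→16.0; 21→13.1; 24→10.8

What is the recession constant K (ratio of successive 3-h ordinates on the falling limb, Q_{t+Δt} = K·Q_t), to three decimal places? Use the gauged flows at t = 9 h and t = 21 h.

K ≈ 0.810

Using the recession-limb readings at t = 9 h and t = 21 h: Q falls from 30.5 to 13.1 m³/s over 4 intervals.
K = (Q₂/Q₁)^(1/4) = (13.1/30.5)^(1/4) = 0.810.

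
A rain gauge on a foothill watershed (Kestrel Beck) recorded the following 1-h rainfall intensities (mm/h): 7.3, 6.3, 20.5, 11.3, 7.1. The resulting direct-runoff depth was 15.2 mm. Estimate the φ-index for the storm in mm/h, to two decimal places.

Only the 2 blocks with intensity above φ contribute runoff: 20.5, 11.3 mm/h.
Σ(I−φ)·Δt = d  ⇒  (20.5+11.3 − 2φ)·1 = 15.2
φ = (31.80 − 15.2/1) / 2 = 8.30 mm/h.

φ ≈ 8.30 mm/h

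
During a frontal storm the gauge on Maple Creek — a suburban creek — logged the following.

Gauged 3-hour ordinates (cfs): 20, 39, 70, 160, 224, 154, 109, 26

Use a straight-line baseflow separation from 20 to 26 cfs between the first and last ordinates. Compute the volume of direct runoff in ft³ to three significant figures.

V ≈ 6.67 × 10^6 ft³

Direct-runoff ordinates (Q − Q_b): 0.00, 18.14, 48.29, 137.43, 200.57, 129.71, 83.86, 0.00 cfs.
ΣQ_DR = 618.0 cfs.
With Δt = 3 h = 10800 s, V = ΣQ_DR · Δt = 618.0 × 10800 = 6.67 × 10^6 ft³.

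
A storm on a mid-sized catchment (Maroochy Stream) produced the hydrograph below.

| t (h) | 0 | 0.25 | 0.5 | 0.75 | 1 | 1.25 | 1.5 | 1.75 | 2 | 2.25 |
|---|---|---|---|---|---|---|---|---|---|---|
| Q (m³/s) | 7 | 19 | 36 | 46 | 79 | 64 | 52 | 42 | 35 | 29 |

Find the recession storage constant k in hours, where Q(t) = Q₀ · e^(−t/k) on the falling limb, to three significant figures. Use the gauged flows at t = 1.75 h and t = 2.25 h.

On the falling limb, Q drops from 42 to 29 m³/s between t = 1.75 h and t = 2.25 h (Δt = 0.5 h).
k = −Δt / ln(Q₂/Q₁) = −0.5 / ln(29/42) = 1.35 h.

k ≈ 1.35 h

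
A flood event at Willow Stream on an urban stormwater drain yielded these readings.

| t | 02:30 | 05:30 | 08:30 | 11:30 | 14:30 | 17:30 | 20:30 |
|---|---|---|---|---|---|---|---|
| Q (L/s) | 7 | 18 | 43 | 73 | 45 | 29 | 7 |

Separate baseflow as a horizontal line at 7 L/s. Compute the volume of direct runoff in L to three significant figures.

V ≈ 1.87 × 10^6 L

Direct-runoff ordinates (Q − Q_b): 0.0, 11.0, 36.0, 66.0, 38.0, 22.0, 0.0 L/s.
ΣQ_DR = 173.0 L/s.
With Δt = 3 h = 10800 s, V = ΣQ_DR · Δt = 173.0 × 10800 = 1.87 × 10^6 L.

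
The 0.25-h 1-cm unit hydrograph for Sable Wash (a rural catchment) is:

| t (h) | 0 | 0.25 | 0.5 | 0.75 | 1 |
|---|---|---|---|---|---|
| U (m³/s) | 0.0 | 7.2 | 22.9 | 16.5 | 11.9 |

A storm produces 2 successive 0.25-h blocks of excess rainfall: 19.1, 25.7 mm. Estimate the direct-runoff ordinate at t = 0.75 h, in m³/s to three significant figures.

By discrete convolution, Q_j = Σ (P_i / 10 mm) · U_{j−i}.
At t = 0.75 h (j=3): Q = (19.1/10)·16.5 + (25.7/10)·22.9 = 90.4 m³/s.

Q ≈ 90.4 m³/s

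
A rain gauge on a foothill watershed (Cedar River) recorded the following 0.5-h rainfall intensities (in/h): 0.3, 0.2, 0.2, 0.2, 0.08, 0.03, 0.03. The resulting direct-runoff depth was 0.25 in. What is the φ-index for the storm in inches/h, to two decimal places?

Only the 4 blocks with intensity above φ contribute runoff: 0.3, 0.2, 0.2, 0.2 in/h.
Σ(I−φ)·Δt = d  ⇒  (0.3+0.2+0.2+0.2 − 4φ)·0.5 = 0.25
φ = (0.9000 − 0.25/0.5) / 4 = 0.10 in/h.

φ ≈ 0.10 in/h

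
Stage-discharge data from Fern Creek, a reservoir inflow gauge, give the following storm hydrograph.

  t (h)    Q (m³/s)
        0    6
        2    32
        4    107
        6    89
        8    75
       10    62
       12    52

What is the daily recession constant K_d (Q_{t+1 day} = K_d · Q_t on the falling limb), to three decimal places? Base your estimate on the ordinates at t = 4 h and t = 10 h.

K_d ≈ 0.113

Between t = 4 h and t = 10 h the flow falls from 107 to 62 m³/s over 3×2 h = 6 h.
Per-interval ratio K = (62/107)^(1/3) = 0.8337; K_d = K^(24/2) = 0.113.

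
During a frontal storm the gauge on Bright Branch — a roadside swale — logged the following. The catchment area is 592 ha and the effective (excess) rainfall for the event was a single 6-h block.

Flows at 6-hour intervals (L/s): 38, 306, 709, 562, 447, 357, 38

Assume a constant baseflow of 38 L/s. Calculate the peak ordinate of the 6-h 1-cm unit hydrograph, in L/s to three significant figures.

Direct runoff: 0.0, 268.0, 671.0, 524.0, 409.0, 319.0, 0.0 L/s; ΣQ_DR = 2191 L/s, peak = 671.0 L/s.
Runoff depth d = ΣQ_DR·Δt / A = 2191 × 21600 / (592 ha) = 7.994 mm.
The 1-cm UH is the DRH scaled by (10 mm)/d, so U_p = 671.0 × 10/7.994 = 839 L/s.

U_p ≈ 839 L/s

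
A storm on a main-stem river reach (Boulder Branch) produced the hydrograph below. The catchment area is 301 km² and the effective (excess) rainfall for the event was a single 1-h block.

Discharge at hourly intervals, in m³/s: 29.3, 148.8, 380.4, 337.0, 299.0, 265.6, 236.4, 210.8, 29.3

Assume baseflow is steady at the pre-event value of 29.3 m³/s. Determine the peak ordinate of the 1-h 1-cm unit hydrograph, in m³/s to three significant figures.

Direct runoff: 0.0, 119.5, 351.1, 307.7, 269.7, 236.3, 207.1, 181.5, 0.0 m³/s; ΣQ_DR = 1673 m³/s, peak = 351.1 m³/s.
Runoff depth d = ΣQ_DR·Δt / A = 1673 × 3600 / (301 km²) = 20.01 mm.
The 1-cm UH is the DRH scaled by (10 mm)/d, so U_p = 351.1 × 10/20.01 = 175 m³/s.

U_p ≈ 175 m³/s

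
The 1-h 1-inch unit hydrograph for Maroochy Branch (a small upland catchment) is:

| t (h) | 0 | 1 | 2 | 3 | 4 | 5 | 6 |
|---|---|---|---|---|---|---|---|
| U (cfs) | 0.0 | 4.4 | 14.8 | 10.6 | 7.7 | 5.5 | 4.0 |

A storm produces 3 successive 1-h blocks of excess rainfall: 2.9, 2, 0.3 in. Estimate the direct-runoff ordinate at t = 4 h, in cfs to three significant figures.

By discrete convolution, Q_j = Σ (P_i / 1 in) · U_{j−i}.
At t = 4 h (j=4): Q = (2.9/1)·7.7 + (2/1)·10.6 + (0.3/1)·14.8 = 48.0 cfs.

Q ≈ 48.0 cfs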